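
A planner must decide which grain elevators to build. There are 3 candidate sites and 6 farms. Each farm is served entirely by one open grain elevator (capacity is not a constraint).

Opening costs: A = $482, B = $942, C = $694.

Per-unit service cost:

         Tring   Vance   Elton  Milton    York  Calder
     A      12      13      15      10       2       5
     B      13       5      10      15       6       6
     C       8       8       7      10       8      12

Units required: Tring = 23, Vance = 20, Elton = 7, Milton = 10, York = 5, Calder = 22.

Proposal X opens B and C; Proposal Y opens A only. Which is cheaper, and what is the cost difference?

Proposal Y is cheaper by 888.

Proposal X: {B, C}: Tring→C 8·23=184, Vance→B 5·20=100, Elton→C 7·7=49, Milton→C 10·10=100, York→B 6·5=30, Calder→B 6·22=132. Service 595; fixed 1636; total 2231.
Proposal Y: {A}: Tring→A 12·23=276, Vance→A 13·20=260, Elton→A 15·7=105, Milton→A 10·10=100, York→A 2·5=10, Calder→A 5·22=110. Service 861; fixed 482; total 1343.
Difference: |2231 − 1343| = 888.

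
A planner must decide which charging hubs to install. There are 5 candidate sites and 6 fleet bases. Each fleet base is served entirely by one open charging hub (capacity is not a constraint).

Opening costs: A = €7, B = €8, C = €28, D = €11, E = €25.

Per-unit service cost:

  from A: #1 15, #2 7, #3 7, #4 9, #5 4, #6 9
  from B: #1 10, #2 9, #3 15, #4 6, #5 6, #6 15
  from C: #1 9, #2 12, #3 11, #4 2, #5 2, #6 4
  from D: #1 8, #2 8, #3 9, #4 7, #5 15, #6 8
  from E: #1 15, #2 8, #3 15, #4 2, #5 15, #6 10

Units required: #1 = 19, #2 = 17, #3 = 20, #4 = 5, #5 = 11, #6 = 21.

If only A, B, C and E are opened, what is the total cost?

Each fleet base is assigned to its cheapest site among the open ones.
{A, B, C, E}: #1→C 9·19=171, #2→A 7·17=119, #3→A 7·20=140, #4→C 2·5=10, #5→C 2·11=22, #6→C 4·21=84. Service 546; fixed 68; total 614.

Total cost: 614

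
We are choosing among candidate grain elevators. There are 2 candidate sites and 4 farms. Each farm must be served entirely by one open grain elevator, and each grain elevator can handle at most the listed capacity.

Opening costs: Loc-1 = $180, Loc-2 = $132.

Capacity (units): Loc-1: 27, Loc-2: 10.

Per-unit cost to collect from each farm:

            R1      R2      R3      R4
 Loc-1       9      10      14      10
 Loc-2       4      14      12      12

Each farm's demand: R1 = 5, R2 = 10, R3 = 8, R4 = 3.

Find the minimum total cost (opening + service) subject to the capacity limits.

Minimum total cost: 467

Open {Loc-1}: R1→Loc-1 9·5=45, R2→Loc-1 10·10=100, R3→Loc-1 14·8=112, R4→Loc-1 10·3=30.
Loads: Loc-1 carries 26/27. Service 287; fixed 180; total 467.
Next best feasible plan costs 574.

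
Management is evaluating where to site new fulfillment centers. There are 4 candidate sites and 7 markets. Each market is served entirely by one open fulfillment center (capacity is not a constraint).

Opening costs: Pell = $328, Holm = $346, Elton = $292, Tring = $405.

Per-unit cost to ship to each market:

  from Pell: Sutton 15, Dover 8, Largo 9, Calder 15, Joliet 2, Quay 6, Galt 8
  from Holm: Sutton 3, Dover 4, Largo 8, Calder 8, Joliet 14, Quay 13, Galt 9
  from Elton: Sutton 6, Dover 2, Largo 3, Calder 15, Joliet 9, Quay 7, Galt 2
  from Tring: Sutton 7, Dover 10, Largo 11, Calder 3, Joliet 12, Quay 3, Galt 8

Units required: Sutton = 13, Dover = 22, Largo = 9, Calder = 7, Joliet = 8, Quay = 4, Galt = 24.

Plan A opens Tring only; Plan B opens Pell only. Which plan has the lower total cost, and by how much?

Plan A: {Tring}: Sutton→Tring 7·13=91, Dover→Tring 10·22=220, Largo→Tring 11·9=99, Calder→Tring 3·7=21, Joliet→Tring 12·8=96, Quay→Tring 3·4=12, Galt→Tring 8·24=192. Service 731; fixed 405; total 1136.
Plan B: {Pell}: Sutton→Pell 15·13=195, Dover→Pell 8·22=176, Largo→Pell 9·9=81, Calder→Pell 15·7=105, Joliet→Pell 2·8=16, Quay→Pell 6·4=24, Galt→Pell 8·24=192. Service 789; fixed 328; total 1117.
Difference: |1136 − 1117| = 19.

Plan B is cheaper by 19.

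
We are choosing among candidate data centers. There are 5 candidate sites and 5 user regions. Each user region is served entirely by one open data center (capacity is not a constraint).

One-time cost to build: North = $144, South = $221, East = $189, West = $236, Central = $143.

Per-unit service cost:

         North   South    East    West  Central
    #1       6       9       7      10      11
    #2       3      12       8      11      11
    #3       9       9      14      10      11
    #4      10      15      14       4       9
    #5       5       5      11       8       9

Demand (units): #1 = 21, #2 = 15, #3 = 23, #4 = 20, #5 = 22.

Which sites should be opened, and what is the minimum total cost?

Open North only; minimum total cost 832.

For any fixed open set, each user region goes to its cheapest open site; total = fixed + service.
{North}: #1→North 6·21=126, #2→North 3·15=45, #3→North 9·23=207, #4→North 10·20=200, #5→North 5·22=110. Service 688; fixed 144; total 832.
{North, West}: #1→North 6·21=126, #2→North 3·15=45, #3→North 9·23=207, #4→West 4·20=80, #5→North 5·22=110. Service 568; fixed 380; total 948.
{North, Central}: service 668 + fixed 287 = 955
{North, South, East, West, Central}: #1→North 6·21=126, #2→North 3·15=45, #3→North 9·23=207, #4→West 4·20=80, #5→North 5·22=110. Service 568; fixed 933; total 1501.
No other subset beats 832.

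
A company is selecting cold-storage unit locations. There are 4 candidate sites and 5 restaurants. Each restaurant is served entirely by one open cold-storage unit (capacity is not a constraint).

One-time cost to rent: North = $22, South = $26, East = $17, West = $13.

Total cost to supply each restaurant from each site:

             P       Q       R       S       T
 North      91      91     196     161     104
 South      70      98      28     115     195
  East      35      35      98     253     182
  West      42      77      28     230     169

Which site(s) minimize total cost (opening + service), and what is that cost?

For any fixed open set, each restaurant goes to its cheapest open site; total = fixed + service.
{North, South, East}: P→East 35, Q→East 35, R→South 28, S→South 115, T→North 104. Service 317; fixed 65; total 382.
{North, South, East, West}: service 317 + fixed 78 = 395
{North, East, West}: service 363 + fixed 52 = 415
{West}: service 546 + fixed 13 = 559
(All 15 nonempty subsets were checked; North, South and East is lowest.)

Open North, South and East; minimum total cost 382.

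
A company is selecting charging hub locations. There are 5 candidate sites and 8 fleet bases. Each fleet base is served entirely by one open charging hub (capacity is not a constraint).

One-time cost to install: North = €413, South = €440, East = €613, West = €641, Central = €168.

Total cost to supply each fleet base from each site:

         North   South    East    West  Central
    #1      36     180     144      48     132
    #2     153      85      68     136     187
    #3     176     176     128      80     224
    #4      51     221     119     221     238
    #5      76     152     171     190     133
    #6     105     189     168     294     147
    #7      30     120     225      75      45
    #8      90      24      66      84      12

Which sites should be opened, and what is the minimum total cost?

For any fixed open set, each fleet base goes to its cheapest open site; total = fixed + service.
{North}: #1→North 36, #2→North 153, #3→North 176, #4→North 51, #5→North 76, #6→North 105, #7→North 30, #8→North 90. Service 717; fixed 413; total 1130.
{North, Central}: service 639 + fixed 581 = 1220
{Central}: service 1118 + fixed 168 = 1286
{North, South, East, West, Central}: #1→North 36, #2→East 68, #3→West 80, #4→North 51, #5→North 76, #6→North 105, #7→North 30, #8→Central 12. Service 458; fixed 2275; total 2733.
No other subset beats 1130.

Open North only; minimum total cost 1130.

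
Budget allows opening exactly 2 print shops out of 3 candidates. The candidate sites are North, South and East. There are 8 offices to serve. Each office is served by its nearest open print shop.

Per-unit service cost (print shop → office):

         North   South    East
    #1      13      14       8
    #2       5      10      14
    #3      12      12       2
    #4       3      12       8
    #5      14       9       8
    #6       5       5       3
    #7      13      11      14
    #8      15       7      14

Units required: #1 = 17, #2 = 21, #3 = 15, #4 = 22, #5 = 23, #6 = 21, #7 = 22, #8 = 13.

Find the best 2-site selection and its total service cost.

With exactly 2 open, each office uses its cheapest among the chosen.
{North, East}: #1→East 8·17=136, #2→North 5·21=105, #3→East 2·15=30, #4→North 3·22=66, #5→East 8·23=184, #6→East 3·21=63, #7→North 13·22=286, #8→East 14·13=182. Service cost 1052.
{South, East}: service cost 1132
{North, South}: service cost 1217
Among all 3 size-2 choices, {North, East} is lowest.

Choose North and East; total service cost 1052.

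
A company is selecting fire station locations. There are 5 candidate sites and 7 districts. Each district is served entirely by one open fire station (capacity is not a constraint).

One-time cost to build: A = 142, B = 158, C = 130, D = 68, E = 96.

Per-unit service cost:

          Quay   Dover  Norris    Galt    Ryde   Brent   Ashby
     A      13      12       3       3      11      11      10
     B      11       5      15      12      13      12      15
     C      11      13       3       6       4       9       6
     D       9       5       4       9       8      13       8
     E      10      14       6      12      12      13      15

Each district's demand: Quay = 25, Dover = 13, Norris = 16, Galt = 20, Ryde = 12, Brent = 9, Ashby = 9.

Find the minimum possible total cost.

Minimum total cost: 839

For any fixed open set, each district goes to its cheapest open site; total = fixed + service.
{C, D}: Quay→D 9·25=225, Dover→D 5·13=65, Norris→C 3·16=48, Galt→C 6·20=120, Ryde→C 4·12=48, Brent→C 9·9=81, Ashby→C 6·9=54. Service 641; fixed 198; total 839.
{A, D}: Quay→D 9·25=225, Dover→D 5·13=65, Norris→A 3·16=48, Galt→A 3·20=60, Ryde→D 8·12=96, Brent→A 11·9=99, Ashby→D 8·9=72. Service 665; fixed 210; total 875.
{D}: service 819 + fixed 68 = 887
{A, B, C, D, E}: service 581 + fixed 594 = 1175
No other subset beats 839.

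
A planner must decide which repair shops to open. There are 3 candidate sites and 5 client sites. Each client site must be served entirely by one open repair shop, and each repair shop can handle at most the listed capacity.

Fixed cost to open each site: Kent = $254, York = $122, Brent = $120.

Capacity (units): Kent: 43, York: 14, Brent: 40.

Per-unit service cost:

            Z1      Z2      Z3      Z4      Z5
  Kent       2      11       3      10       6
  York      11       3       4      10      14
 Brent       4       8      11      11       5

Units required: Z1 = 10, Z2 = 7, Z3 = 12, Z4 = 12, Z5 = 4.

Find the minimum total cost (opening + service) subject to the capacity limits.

Minimum total cost: 538

Open {York, Brent}: Z1→Brent 4·10=40, Z2→Brent 8·7=56, Z3→York 4·12=48, Z4→Brent 11·12=132, Z5→Brent 5·4=20.
Loads: York carries 12/14, Brent carries 33/40. Service 296; fixed 242; total 538.
Next best feasible plan costs 587.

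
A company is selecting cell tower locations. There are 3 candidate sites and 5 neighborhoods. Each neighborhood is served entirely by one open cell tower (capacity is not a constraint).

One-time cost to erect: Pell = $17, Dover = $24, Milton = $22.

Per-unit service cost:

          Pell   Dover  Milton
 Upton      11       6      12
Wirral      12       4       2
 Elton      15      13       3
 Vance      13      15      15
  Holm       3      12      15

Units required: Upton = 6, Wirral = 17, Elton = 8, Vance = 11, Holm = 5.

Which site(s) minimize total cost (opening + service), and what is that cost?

Open Pell, Dover and Milton; minimum total cost 315.

For any fixed open set, each neighborhood goes to its cheapest open site; total = fixed + service.
{Pell, Dover, Milton}: Upton→Dover 6·6=36, Wirral→Milton 2·17=34, Elton→Milton 3·8=24, Vance→Pell 13·11=143, Holm→Pell 3·5=15. Service 252; fixed 63; total 315.
{Pell, Milton}: service 282 + fixed 39 = 321
{Dover, Milton}: Upton→Dover 6·6=36, Wirral→Milton 2·17=34, Elton→Milton 3·8=24, Vance→Dover 15·11=165, Holm→Dover 12·5=60. Service 319; fixed 46; total 365.
{Pell}: service 548 + fixed 17 = 565
No other subset beats 315.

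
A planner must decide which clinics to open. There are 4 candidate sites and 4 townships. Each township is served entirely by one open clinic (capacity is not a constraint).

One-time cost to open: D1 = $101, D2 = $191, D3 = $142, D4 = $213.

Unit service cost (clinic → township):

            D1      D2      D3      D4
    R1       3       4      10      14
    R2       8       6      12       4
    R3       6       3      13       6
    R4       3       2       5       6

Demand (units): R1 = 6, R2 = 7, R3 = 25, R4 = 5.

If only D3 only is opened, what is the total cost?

Total cost: 636

Each township is assigned to its cheapest site among the open ones.
{D3}: R1→D3 10·6=60, R2→D3 12·7=84, R3→D3 13·25=325, R4→D3 5·5=25. Service 494; fixed 142; total 636.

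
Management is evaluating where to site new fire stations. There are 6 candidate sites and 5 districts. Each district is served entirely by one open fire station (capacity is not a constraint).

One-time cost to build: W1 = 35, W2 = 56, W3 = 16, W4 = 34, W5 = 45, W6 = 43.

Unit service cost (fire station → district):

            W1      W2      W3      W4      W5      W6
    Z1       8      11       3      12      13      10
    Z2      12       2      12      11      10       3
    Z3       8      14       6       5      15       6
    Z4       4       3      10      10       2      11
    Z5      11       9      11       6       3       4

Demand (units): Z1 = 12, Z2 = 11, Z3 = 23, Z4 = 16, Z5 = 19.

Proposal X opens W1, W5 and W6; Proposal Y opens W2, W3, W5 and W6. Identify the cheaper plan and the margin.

Proposal Y is cheaper by 34.

Proposal X: {W1, W5, W6}: Z1→W1 8·12=96, Z2→W6 3·11=33, Z3→W6 6·23=138, Z4→W5 2·16=32, Z5→W5 3·19=57. Service 356; fixed 123; total 479.
Proposal Y: {W2, W3, W5, W6}: Z1→W3 3·12=36, Z2→W2 2·11=22, Z3→W3 6·23=138, Z4→W5 2·16=32, Z5→W5 3·19=57. Service 285; fixed 160; total 445.
Difference: |479 − 445| = 34.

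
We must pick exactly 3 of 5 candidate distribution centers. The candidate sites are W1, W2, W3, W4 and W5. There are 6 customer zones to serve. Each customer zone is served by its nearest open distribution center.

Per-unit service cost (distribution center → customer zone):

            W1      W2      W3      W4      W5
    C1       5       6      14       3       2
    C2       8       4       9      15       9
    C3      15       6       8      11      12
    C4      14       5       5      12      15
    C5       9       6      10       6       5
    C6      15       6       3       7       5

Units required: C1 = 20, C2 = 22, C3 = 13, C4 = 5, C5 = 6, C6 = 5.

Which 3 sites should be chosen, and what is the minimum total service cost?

With exactly 3 open, each customer zone uses its cheapest among the chosen.
{W2, W3, W5}: C1→W5 2·20=40, C2→W2 4·22=88, C3→W2 6·13=78, C4→W2 5·5=25, C5→W5 5·6=30, C6→W3 3·5=15. Service cost 276.
{W1, W2, W5}: service cost 286
{W2, W4, W5}: service cost 286
Among all 10 size-3 choices, {W2, W3, W5} is lowest.

Choose W2, W3 and W5; total service cost 276.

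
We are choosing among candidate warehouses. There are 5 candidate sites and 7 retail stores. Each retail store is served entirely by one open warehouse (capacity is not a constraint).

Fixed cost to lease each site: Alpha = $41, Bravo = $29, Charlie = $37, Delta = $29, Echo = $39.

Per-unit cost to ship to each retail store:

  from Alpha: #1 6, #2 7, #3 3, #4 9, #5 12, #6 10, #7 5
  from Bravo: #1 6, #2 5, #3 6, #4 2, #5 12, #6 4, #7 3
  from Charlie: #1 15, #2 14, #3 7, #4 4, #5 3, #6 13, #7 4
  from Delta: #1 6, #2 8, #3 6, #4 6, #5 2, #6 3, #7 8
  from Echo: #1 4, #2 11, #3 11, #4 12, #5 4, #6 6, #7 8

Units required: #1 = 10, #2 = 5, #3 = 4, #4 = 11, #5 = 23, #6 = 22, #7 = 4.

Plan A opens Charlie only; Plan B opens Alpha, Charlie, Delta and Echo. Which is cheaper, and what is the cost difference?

Plan A: {Charlie}: #1→Charlie 15·10=150, #2→Charlie 14·5=70, #3→Charlie 7·4=28, #4→Charlie 4·11=44, #5→Charlie 3·23=69, #6→Charlie 13·22=286, #7→Charlie 4·4=16. Service 663; fixed 37; total 700.
Plan B: {Alpha, Charlie, Delta, Echo}: #1→Echo 4·10=40, #2→Alpha 7·5=35, #3→Alpha 3·4=12, #4→Charlie 4·11=44, #5→Delta 2·23=46, #6→Delta 3·22=66, #7→Charlie 4·4=16. Service 259; fixed 146; total 405.
Difference: |700 − 405| = 295.

Plan B is cheaper by 295.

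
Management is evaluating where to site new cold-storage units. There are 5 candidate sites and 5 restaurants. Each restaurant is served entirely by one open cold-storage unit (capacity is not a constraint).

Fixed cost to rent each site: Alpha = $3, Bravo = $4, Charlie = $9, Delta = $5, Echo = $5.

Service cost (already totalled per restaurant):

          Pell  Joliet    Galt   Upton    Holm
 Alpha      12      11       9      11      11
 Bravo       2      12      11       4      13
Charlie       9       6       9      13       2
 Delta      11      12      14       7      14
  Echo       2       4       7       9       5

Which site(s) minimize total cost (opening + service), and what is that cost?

For any fixed open set, each restaurant goes to its cheapest open site; total = fixed + service.
{Bravo, Echo}: Pell→Bravo 2, Joliet→Echo 4, Galt→Echo 7, Upton→Bravo 4, Holm→Echo 5. Service 22; fixed 9; total 31.
{Echo}: service 27 + fixed 5 = 32
{Alpha, Bravo, Echo}: service 22 + fixed 12 = 34
{Alpha, Bravo, Charlie, Delta, Echo}: service 19 + fixed 26 = 45
No other subset beats 31.

Open Bravo and Echo; minimum total cost 31.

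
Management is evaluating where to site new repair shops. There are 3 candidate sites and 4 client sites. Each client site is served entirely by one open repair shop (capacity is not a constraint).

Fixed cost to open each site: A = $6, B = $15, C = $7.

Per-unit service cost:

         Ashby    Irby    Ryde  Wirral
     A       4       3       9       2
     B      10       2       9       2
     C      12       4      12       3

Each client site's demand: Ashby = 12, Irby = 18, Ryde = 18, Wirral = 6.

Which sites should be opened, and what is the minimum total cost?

Open A and B; minimum total cost 279.

For any fixed open set, each client site goes to its cheapest open site; total = fixed + service.
{A, B}: Ashby→A 4·12=48, Irby→B 2·18=36, Ryde→A 9·18=162, Wirral→A 2·6=12. Service 258; fixed 21; total 279.
{A}: service 276 + fixed 6 = 282
{A, B, C}: service 258 + fixed 28 = 286
No other subset beats 279.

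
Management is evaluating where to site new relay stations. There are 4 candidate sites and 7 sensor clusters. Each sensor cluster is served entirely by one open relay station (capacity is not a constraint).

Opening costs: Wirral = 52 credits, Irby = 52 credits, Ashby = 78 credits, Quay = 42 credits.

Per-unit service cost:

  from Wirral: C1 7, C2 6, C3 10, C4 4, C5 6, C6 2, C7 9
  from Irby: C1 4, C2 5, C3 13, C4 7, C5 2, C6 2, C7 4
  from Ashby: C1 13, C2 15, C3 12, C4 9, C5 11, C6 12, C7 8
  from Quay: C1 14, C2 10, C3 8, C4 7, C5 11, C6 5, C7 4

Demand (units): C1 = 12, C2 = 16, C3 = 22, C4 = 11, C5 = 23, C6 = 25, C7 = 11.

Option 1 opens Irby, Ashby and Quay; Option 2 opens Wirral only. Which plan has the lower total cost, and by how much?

Option 1 is cheaper by 90.

Option 1: {Irby, Ashby, Quay}: C1→Irby 4·12=48, C2→Irby 5·16=80, C3→Quay 8·22=176, C4→Irby 7·11=77, C5→Irby 2·23=46, C6→Irby 2·25=50, C7→Irby 4·11=44. Service 521; fixed 172; total 693.
Option 2: {Wirral}: C1→Wirral 7·12=84, C2→Wirral 6·16=96, C3→Wirral 10·22=220, C4→Wirral 4·11=44, C5→Wirral 6·23=138, C6→Wirral 2·25=50, C7→Wirral 9·11=99. Service 731; fixed 52; total 783.
Difference: |693 − 783| = 90.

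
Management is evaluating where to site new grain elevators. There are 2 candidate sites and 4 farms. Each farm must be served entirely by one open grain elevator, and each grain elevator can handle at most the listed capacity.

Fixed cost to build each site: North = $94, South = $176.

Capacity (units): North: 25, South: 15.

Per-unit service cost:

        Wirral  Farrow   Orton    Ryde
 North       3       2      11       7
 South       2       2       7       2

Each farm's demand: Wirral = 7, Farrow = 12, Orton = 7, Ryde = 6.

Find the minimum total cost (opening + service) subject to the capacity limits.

Open {North, South}: Wirral→North 3·7=21, Farrow→North 2·12=24, Orton→South 7·7=49, Ryde→South 2·6=12.
Loads: North carries 19/25, South carries 13/15. Service 106; fixed 270; total 376.
Next best feasible plan costs 397.

Minimum total cost: 376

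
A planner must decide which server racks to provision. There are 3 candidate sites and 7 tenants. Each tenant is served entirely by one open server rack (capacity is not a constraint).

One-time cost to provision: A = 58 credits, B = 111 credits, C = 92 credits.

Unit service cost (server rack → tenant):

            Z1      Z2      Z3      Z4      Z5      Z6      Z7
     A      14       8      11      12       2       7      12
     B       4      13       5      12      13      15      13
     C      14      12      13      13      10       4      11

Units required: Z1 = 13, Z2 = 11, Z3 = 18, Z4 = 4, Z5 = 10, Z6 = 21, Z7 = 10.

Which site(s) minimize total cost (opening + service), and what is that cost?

Open A and B; minimum total cost 734.

For any fixed open set, each tenant goes to its cheapest open site; total = fixed + service.
{A, B}: Z1→B 4·13=52, Z2→A 8·11=88, Z3→B 5·18=90, Z4→A 12·4=48, Z5→A 2·10=20, Z6→A 7·21=147, Z7→A 12·10=120. Service 565; fixed 169; total 734.
{A, B, C}: service 492 + fixed 261 = 753
{B, C}: service 616 + fixed 203 = 819
{A}: service 803 + fixed 58 = 861
(All 7 nonempty subsets were checked; A and B is lowest.)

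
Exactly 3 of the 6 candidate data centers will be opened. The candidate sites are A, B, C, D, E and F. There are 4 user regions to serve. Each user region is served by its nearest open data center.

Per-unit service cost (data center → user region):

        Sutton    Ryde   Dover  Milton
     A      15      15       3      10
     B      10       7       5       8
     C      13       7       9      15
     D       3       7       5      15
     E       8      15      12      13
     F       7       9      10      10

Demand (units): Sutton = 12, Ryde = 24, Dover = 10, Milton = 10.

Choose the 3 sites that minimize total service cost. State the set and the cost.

With exactly 3 open, each user region uses its cheapest among the chosen.
{A, B, D}: Sutton→D 3·12=36, Ryde→B 7·24=168, Dover→A 3·10=30, Milton→B 8·10=80. Service cost 314.
{A, C, D}: service cost 334
{A, D, E}: service cost 334
Among all 20 size-3 choices, {A, B, D} is lowest.

Choose A, B and D; total service cost 314.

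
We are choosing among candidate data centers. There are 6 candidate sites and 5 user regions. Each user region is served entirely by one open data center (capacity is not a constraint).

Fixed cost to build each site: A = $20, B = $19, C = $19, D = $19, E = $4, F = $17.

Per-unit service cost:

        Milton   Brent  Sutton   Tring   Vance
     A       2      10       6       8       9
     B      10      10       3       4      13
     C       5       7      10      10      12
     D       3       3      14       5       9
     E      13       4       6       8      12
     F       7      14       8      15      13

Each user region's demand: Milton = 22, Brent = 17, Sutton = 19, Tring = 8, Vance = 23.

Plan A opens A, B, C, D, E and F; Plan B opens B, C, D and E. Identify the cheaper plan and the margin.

Plan A: {A, B, C, D, E, F}: Milton→A 2·22=44, Brent→D 3·17=51, Sutton→B 3·19=57, Tring→B 4·8=32, Vance→A 9·23=207. Service 391; fixed 98; total 489.
Plan B: {B, C, D, E}: Milton→D 3·22=66, Brent→D 3·17=51, Sutton→B 3·19=57, Tring→B 4·8=32, Vance→D 9·23=207. Service 413; fixed 61; total 474.
Difference: |489 − 474| = 15.

Plan B is cheaper by 15.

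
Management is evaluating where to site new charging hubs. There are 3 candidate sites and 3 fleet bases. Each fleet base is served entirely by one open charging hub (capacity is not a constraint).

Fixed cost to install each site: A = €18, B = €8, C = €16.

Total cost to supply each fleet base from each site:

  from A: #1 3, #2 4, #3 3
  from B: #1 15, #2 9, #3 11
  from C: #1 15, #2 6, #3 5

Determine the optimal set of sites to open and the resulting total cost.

For any fixed open set, each fleet base goes to its cheapest open site; total = fixed + service.
{A}: #1→A 3, #2→A 4, #3→A 3. Service 10; fixed 18; total 28.
{A, B}: service 10 + fixed 26 = 36
{C}: #1→C 15, #2→C 6, #3→C 5. Service 26; fixed 16; total 42.
{A, B, C}: service 10 + fixed 42 = 52
No other subset beats 28.

Open A only; minimum total cost 28.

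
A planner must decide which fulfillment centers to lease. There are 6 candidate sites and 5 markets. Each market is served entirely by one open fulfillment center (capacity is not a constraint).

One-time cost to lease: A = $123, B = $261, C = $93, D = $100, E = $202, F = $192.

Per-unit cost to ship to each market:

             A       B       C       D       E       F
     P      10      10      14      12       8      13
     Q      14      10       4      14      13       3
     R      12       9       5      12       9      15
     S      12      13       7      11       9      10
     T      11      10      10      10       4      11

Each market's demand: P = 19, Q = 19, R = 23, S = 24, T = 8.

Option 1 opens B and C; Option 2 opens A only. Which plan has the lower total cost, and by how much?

Option 1 is cheaper by 248.

Option 1: {B, C}: P→B 10·19=190, Q→C 4·19=76, R→C 5·23=115, S→C 7·24=168, T→B 10·8=80. Service 629; fixed 354; total 983.
Option 2: {A}: P→A 10·19=190, Q→A 14·19=266, R→A 12·23=276, S→A 12·24=288, T→A 11·8=88. Service 1108; fixed 123; total 1231.
Difference: |983 − 1231| = 248.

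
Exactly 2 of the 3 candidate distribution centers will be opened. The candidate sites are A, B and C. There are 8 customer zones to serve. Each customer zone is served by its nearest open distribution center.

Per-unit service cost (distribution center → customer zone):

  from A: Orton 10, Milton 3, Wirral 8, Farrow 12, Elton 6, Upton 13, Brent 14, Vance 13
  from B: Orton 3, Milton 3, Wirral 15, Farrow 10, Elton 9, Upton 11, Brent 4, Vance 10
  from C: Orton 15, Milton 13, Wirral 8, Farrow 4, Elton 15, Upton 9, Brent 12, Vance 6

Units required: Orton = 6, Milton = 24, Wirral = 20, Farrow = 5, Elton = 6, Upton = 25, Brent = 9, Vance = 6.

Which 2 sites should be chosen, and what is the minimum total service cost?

With exactly 2 open, each customer zone uses its cheapest among the chosen.
{B, C}: Orton→B 3·6=18, Milton→B 3·24=72, Wirral→C 8·20=160, Farrow→C 4·5=20, Elton→B 9·6=54, Upton→C 9·25=225, Brent→B 4·9=36, Vance→C 6·6=36. Service cost 621.
{A, B}: service cost 707
{A, C}: service cost 717
Among all 3 size-2 choices, {B, C} is lowest.

Choose B and C; total service cost 621.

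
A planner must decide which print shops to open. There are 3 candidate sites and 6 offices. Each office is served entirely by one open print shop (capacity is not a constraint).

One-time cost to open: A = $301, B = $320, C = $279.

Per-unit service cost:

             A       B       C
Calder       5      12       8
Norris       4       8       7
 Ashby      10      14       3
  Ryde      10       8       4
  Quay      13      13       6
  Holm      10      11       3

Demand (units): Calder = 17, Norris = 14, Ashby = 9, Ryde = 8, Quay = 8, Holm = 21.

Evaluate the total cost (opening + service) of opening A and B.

Total cost: 1230

Each office is assigned to its cheapest site among the open ones.
{A, B}: Calder→A 5·17=85, Norris→A 4·14=56, Ashby→A 10·9=90, Ryde→B 8·8=64, Quay→A 13·8=104, Holm→A 10·21=210. Service 609; fixed 621; total 1230.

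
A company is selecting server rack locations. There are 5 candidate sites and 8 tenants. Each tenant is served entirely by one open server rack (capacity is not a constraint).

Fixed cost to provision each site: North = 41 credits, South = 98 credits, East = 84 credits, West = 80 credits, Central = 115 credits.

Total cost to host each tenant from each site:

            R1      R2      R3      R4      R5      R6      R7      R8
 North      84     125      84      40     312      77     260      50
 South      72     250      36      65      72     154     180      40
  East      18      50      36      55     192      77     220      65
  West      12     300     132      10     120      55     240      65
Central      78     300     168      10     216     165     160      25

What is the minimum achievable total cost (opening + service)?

For any fixed open set, each tenant goes to its cheapest open site; total = fixed + service.
{South, East}: R1→East 18, R2→East 50, R3→South 36, R4→East 55, R5→South 72, R6→East 77, R7→South 180, R8→South 40. Service 528; fixed 182; total 710.
{South, East, West}: R1→West 12, R2→East 50, R3→South 36, R4→West 10, R5→South 72, R6→West 55, R7→South 180, R8→South 40. Service 455; fixed 262; total 717.
{East, West}: service 568 + fixed 164 = 732
{North, South, East, West, Central}: service 420 + fixed 418 = 838
No other subset beats 710.

Minimum total cost: 710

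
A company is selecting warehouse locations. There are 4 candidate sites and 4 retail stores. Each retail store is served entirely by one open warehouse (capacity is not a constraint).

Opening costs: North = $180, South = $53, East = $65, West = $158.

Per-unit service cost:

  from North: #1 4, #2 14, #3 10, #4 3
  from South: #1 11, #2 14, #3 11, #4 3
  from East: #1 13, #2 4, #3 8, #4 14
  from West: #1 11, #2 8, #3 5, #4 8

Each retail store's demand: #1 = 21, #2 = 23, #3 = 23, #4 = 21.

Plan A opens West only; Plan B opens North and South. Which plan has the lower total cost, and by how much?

Plan A is cheaper by 76.

Plan A: {West}: #1→West 11·21=231, #2→West 8·23=184, #3→West 5·23=115, #4→West 8·21=168. Service 698; fixed 158; total 856.
Plan B: {North, South}: #1→North 4·21=84, #2→North 14·23=322, #3→North 10·23=230, #4→North 3·21=63. Service 699; fixed 233; total 932.
Difference: |856 − 932| = 76.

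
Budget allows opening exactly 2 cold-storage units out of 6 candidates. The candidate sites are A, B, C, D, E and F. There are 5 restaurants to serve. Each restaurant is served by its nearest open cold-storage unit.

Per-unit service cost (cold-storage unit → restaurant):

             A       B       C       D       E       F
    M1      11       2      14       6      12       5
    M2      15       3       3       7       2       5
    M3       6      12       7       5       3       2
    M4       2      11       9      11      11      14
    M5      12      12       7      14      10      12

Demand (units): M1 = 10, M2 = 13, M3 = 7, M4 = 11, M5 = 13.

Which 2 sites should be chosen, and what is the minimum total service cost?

Choose A and B; total service cost 279.

With exactly 2 open, each restaurant uses its cheapest among the chosen.
{A, B}: M1→B 2·10=20, M2→B 3·13=39, M3→A 6·7=42, M4→A 2·11=22, M5→A 12·13=156. Service cost 279.
{C, F}: service cost 293
{B, C}: service cost 298
Among all 15 size-2 choices, {A, B} is lowest.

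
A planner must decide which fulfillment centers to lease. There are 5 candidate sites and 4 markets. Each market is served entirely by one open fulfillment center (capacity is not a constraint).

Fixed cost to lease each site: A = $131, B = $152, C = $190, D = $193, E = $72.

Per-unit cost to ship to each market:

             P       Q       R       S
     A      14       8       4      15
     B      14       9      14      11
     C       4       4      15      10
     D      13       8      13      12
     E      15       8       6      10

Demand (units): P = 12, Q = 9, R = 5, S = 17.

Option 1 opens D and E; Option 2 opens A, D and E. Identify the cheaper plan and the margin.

Option 1: {D, E}: P→D 13·12=156, Q→D 8·9=72, R→E 6·5=30, S→E 10·17=170. Service 428; fixed 265; total 693.
Option 2: {A, D, E}: P→D 13·12=156, Q→A 8·9=72, R→A 4·5=20, S→E 10·17=170. Service 418; fixed 396; total 814.
Difference: |693 − 814| = 121.

Option 1 is cheaper by 121.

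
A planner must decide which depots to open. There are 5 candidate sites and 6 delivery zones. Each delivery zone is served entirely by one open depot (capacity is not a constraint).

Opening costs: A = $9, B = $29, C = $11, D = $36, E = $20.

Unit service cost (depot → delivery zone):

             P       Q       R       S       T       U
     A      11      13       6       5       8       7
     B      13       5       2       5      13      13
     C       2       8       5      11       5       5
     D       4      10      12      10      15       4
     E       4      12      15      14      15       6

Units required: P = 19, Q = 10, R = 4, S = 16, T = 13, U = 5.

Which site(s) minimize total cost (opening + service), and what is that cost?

Open B and C; minimum total cost 306.

For any fixed open set, each delivery zone goes to its cheapest open site; total = fixed + service.
{B, C}: P→C 2·19=38, Q→B 5·10=50, R→B 2·4=8, S→B 5·16=80, T→C 5·13=65, U→C 5·5=25. Service 266; fixed 40; total 306.
{A, B, C}: service 266 + fixed 49 = 315
{B, C, E}: P→C 2·19=38, Q→B 5·10=50, R→B 2·4=8, S→B 5·16=80, T→C 5·13=65, U→C 5·5=25. Service 266; fixed 60; total 326.
{A, B, C, D, E}: P→C 2·19=38, Q→B 5·10=50, R→B 2·4=8, S→A 5·16=80, T→C 5·13=65, U→D 4·5=20. Service 261; fixed 105; total 366.
No other subset beats 306.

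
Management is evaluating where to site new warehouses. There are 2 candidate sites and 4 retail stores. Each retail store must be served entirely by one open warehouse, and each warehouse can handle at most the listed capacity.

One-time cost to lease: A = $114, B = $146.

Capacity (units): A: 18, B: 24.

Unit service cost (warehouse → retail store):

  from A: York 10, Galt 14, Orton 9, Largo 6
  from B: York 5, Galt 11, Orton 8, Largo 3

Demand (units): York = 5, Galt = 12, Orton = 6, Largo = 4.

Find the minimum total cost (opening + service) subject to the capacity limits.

Open {A, B}: York→B 5·5=25, Galt→B 11·12=132, Orton→A 9·6=54, Largo→B 3·4=12.
Loads: A carries 6/18, B carries 21/24. Service 223; fixed 260; total 483.
Next best feasible plan costs 489.

Minimum total cost: 483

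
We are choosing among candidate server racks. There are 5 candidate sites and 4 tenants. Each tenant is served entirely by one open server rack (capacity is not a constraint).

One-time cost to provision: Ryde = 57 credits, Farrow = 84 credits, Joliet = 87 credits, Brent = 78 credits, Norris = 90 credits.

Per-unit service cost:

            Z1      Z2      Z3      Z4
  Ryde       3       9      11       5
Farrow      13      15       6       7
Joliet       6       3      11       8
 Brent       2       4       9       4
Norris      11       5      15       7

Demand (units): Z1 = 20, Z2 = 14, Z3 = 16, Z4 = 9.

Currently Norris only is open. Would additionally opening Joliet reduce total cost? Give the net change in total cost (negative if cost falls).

Current service cost with {Norris}: 593.
Adding Joliet: each tenant re-picks its cheapest; new service cost 401, saving 192.
Extra fixed cost: 87. Net change = 87 − 192 = -105.
(Totals: 683 → 578.)

Yes — net change −105 (cost falls by 105).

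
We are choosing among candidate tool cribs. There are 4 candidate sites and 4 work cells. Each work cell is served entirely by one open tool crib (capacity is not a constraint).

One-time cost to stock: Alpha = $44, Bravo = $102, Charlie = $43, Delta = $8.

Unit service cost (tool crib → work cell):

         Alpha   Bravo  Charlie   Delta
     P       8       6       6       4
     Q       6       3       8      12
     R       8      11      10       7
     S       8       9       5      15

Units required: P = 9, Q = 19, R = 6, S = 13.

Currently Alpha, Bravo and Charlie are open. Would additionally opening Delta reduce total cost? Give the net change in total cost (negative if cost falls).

Yes — net change −16 (cost falls by 16).

Current service cost with {Alpha, Bravo, Charlie}: 224.
Adding Delta: each work cell re-picks its cheapest; new service cost 200, saving 24.
Extra fixed cost: 8. Net change = 8 − 24 = -16.
(Totals: 413 → 397.)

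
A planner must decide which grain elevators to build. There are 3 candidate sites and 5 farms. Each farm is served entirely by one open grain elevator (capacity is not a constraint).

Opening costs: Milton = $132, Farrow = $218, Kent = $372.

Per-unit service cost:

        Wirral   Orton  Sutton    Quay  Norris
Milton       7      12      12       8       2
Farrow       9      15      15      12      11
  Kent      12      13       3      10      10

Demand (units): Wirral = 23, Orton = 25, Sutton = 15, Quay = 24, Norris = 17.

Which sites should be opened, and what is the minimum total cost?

For any fixed open set, each farm goes to its cheapest open site; total = fixed + service.
{Milton}: Wirral→Milton 7·23=161, Orton→Milton 12·25=300, Sutton→Milton 12·15=180, Quay→Milton 8·24=192, Norris→Milton 2·17=34. Service 867; fixed 132; total 999.
{Milton, Farrow}: service 867 + fixed 350 = 1217
{Milton, Kent}: Wirral→Milton 7·23=161, Orton→Milton 12·25=300, Sutton→Kent 3·15=45, Quay→Milton 8·24=192, Norris→Milton 2·17=34. Service 732; fixed 504; total 1236.
{Milton, Farrow, Kent}: Wirral→Milton 7·23=161, Orton→Milton 12·25=300, Sutton→Kent 3·15=45, Quay→Milton 8·24=192, Norris→Milton 2·17=34. Service 732; fixed 722; total 1454.
No other subset beats 999.

Open Milton only; minimum total cost 999.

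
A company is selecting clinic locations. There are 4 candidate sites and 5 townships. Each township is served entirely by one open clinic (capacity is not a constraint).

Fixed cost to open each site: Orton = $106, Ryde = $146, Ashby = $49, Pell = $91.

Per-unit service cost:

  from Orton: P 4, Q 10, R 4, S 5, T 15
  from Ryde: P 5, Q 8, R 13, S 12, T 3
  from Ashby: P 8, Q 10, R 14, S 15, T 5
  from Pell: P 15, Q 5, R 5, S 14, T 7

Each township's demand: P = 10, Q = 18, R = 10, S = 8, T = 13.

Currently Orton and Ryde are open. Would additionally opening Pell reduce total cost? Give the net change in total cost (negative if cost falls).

Current service cost with {Orton, Ryde}: 303.
Adding Pell: each township re-picks its cheapest; new service cost 249, saving 54.
Extra fixed cost: 91. Net change = 91 − 54 = 37.
(Totals: 555 → 592.)

No — net change +37 (cost rises by 37).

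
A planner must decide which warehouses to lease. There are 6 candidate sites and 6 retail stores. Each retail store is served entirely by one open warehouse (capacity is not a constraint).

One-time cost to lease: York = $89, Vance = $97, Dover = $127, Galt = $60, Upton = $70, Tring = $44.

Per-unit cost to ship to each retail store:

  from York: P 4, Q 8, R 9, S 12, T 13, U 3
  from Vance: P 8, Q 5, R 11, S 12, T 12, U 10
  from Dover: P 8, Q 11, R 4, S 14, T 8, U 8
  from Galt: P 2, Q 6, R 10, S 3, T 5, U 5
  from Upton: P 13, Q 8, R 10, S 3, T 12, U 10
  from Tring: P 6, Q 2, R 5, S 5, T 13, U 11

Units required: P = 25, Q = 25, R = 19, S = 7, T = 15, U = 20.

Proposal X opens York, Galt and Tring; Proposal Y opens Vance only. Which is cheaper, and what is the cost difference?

Proposal X: {York, Galt, Tring}: P→Galt 2·25=50, Q→Tring 2·25=50, R→Tring 5·19=95, S→Galt 3·7=21, T→Galt 5·15=75, U→York 3·20=60. Service 351; fixed 193; total 544.
Proposal Y: {Vance}: P→Vance 8·25=200, Q→Vance 5·25=125, R→Vance 11·19=209, S→Vance 12·7=84, T→Vance 12·15=180, U→Vance 10·20=200. Service 998; fixed 97; total 1095.
Difference: |544 − 1095| = 551.

Proposal X is cheaper by 551.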